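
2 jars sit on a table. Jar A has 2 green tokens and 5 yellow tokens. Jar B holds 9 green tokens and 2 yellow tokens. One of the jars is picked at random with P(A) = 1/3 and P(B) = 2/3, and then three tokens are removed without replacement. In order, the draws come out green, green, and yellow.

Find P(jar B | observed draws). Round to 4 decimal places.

0.8593

Under each hypothesis, the probability of the observed sequence is: P(data | jar A) = (2/7)(1/6)(5/5) = 0.047619; P(data | jar B) = (9/11)(8/10)(2/9) = 0.14545.
Multiplying each by its prior: 1/3 · 0.047619 = 0.015873, 2/3 · 0.14545 = 0.09697; these sum to 0.11284.
By Bayes' rule, P(jar B | data) = (0.09697) / (0.11284) = 0.85934.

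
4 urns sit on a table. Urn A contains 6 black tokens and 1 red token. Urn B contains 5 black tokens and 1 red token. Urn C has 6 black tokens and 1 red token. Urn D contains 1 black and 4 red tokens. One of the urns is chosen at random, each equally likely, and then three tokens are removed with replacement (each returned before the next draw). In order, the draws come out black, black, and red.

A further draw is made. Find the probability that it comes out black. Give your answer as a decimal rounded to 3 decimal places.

0.791

The likelihood of the observed sequence under each hypothesis: P(data | urn A) = (6/7)(6/7)(1/7) = 0.10496; P(data | urn B) = (5/6)(5/6)(1/6) = 0.11574; P(data | urn C) = (6/7)(6/7)(1/7) = 0.10496; P(data | urn D) = (1/5)(1/5)(4/5) = 0.032.
Weighting by the prior gives 1/4 · 0.10496 = 0.026239, 1/4 · 0.11574 = 0.028935, 1/4 · 0.10496 = 0.026239, 1/4 · 0.032 = 0.008; with total 0.089413.
The posterior is then P(urn A | data) = 0.29346, P(urn B | data) = 0.32361, P(urn C | data) = 0.29346, P(urn D | data) = 0.089472.
So P(black next | data) = Σ P(black next | H) P(H | data) = (6/7)(0.29346) + (5/6)(0.32361) + (6/7)(0.29346) + (1/5)(0.089472) = 0.79064.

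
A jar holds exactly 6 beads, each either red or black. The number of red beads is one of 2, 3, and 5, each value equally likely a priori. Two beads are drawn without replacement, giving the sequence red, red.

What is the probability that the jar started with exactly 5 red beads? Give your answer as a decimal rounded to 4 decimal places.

The likelihood of the observed sequence under each hypothesis: P(data | r = 2) = (2/6)(1/5) = 1/15; P(data | r = 3) = (3/6)(2/5) = 1/5; P(data | r = 5) = (5/6)(4/5) = 2/3.
Weighting by the prior gives 1/3 · 1/15 = 1/45, 1/3 · 1/5 = 1/15, 1/3 · 2/3 = 2/9; these sum to 14/45.
So P(r = 5 | data) = (2/9) / (14/45) = 5/7.

0.7143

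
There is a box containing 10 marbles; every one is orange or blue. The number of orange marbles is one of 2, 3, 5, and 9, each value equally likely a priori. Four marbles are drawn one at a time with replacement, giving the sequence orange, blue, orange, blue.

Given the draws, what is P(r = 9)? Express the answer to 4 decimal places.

Under each hypothesis, the probability of the observed sequence is: P(data | r = 2) = (2/10)(8/10)(2/10)(8/10) = 0.0256; P(data | r = 3) = (3/10)(7/10)(3/10)(7/10) = 0.0441; P(data | r = 5) = (5/10)(5/10)(5/10)(5/10) = 0.0625; P(data | r = 9) = (9/10)(1/10)(9/10)(1/10) = 0.0081.
The prior-weighted likelihoods are 1/4 · 0.0256 = 0.0064, 1/4 · 0.0441 = 0.011025, 1/4 · 0.0625 = 0.015625, 1/4 · 0.0081 = 0.002025; with total 0.035075.
By Bayes' rule, P(r = 9 | data) = (0.002025) / (0.035075) = 0.057733.

0.0577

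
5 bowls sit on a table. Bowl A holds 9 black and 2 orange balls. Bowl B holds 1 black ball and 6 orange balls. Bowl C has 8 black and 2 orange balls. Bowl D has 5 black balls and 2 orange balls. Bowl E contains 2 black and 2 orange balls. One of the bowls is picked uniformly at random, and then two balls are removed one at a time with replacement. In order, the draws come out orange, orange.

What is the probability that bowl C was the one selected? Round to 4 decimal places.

For each hypothesis, P(data | H) works out to: P(data | bowl A) = (2/11)(2/11) = 0.033058; P(data | bowl B) = (6/7)(6/7) = 0.73469; P(data | bowl C) = (2/10)(2/10) = 0.04; P(data | bowl D) = (2/7)(2/7) = 0.081633; P(data | bowl E) = (2/4)(2/4) = 0.25.
The prior-weighted likelihoods are 1/5 · 0.033058 = 0.0066116, 1/5 · 0.73469 = 0.14694, 1/5 · 0.04 = 0.008, 1/5 · 0.081633 = 0.016327, 1/5 · 0.25 = 0.05; summing to 0.22788.
So P(bowl C | data) = (0.008) / (0.22788) = 0.035107.

0.0351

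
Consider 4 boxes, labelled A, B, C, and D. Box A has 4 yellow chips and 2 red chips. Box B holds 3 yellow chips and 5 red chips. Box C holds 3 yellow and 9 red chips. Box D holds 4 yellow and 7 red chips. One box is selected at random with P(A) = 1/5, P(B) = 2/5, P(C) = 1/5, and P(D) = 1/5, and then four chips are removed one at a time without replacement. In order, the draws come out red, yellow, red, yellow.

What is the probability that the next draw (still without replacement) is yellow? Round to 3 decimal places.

0.404

For each hypothesis, P(data | H) works out to: P(data | box A) = (2/6)(4/5)(1/4)(3/3) = 1/15; P(data | box B) = (5/8)(3/7)(4/6)(2/5) = 1/14; P(data | box C) = (9/12)(3/11)(8/10)(2/9) = 2/55; P(data | box D) = (7/11)(4/10)(6/9)(3/8) = 7/110.
Multiplying each by its prior: 1/5 · 1/15 = 1/75, 2/5 · 1/14 = 1/35, 1/5 · 2/55 = 2/275, 1/5 · 7/110 = 7/550; these sum to 13/210.
Normalising, the posterior is P(box A | data) = 14/65, P(box B | data) = 6/13, P(box C | data) = 84/715, P(box D | data) = 147/715.
Averaging over the posterior, P(yellow next | data) = (1)(14/65) + (1/4)(6/13) + (1/8)(84/715) + (2/7)(147/715) = 289/715.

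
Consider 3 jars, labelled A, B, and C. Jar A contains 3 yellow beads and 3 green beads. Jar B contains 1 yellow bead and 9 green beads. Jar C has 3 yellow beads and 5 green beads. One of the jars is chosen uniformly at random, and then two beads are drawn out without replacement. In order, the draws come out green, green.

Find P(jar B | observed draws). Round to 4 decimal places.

Compute the likelihood of the observed sequence for each case: P(data | jar A) = (3/6)(2/5) = 1/5; P(data | jar B) = (9/10)(8/9) = 4/5; P(data | jar C) = (5/8)(4/7) = 5/14.
The prior-weighted likelihoods are 1/3 · 1/5 = 1/15, 1/3 · 4/5 = 4/15, 1/3 · 5/14 = 5/42; summing to 19/42.
By Bayes' rule, P(jar B | data) = (4/15) / (19/42) = 56/95.

0.5895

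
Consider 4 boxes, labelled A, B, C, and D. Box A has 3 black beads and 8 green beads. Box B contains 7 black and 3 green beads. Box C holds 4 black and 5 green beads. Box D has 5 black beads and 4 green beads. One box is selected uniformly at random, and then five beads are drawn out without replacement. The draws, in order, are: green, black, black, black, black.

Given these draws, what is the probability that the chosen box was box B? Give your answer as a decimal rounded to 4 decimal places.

For each hypothesis, P(data | H) works out to: P(data | box A) = (8/11)(3/10)(2/9)(1/8)(0/7) = 0; P(data | box B) = (3/10)(7/9)(6/8)(5/7)(4/6) = 0.083333; P(data | box C) = (5/9)(4/8)(3/7)(2/6)(1/5) = 0.0079365; P(data | box D) = (4/9)(5/8)(4/7)(3/6)(2/5) = 0.031746.
Multiplying each by its prior: 1/4 · 0 = 0, 1/4 · 0.083333 = 0.020833, 1/4 · 0.0079365 = 0.0019841, 1/4 · 0.031746 = 0.0079365; these sum to 0.030754.
Therefore the posterior P(box B | data) = (0.020833) / (0.030754) = 0.67742.

0.6774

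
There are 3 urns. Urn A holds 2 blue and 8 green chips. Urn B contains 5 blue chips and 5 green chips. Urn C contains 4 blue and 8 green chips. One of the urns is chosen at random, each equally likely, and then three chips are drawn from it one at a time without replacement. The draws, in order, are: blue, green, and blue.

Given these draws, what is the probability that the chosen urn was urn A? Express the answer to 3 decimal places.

The likelihood of the observed sequence under each hypothesis: P(data | urn A) = (2/10)(8/9)(1/8) = 0.022222; P(data | urn B) = (5/10)(5/9)(4/8) = 0.13889; P(data | urn C) = (4/12)(8/11)(3/10) = 0.072727.
Weighting by the prior gives 1/3 · 0.022222 = 0.0074074, 1/3 · 0.13889 = 0.046296, 1/3 · 0.072727 = 0.024242; summing to 0.077946.
Therefore the posterior P(urn A | data) = (0.0074074) / (0.077946) = 0.095032.

0.095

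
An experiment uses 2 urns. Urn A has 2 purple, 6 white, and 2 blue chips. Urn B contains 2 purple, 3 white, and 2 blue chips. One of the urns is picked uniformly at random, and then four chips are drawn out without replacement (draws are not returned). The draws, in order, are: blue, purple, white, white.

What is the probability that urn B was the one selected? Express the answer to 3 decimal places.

Under each hypothesis, the probability of the observed sequence is: P(data | urn A) = (2/10)(2/9)(6/8)(5/7) = 1/42; P(data | urn B) = (2/7)(2/6)(3/5)(2/4) = 1/35.
The prior-weighted likelihoods are 1/2 · 1/42 = 1/84, 1/2 · 1/35 = 1/70; these sum to 11/420.
So P(urn B | data) = (1/70) / (11/420) = 6/11.

0.545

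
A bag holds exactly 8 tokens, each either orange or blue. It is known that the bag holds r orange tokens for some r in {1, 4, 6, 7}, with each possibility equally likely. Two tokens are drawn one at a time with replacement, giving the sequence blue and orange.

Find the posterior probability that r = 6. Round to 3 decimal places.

Under each hypothesis, the probability of the observed sequence is: P(data | r = 1) = (7/8)(1/8) = 7/64; P(data | r = 4) = (4/8)(4/8) = 1/4; P(data | r = 6) = (2/8)(6/8) = 3/16; P(data | r = 7) = (1/8)(7/8) = 7/64.
Weighting by the prior gives 1/4 · 7/64 = 7/256, 1/4 · 1/4 = 1/16, 1/4 · 3/16 = 3/64, 1/4 · 7/64 = 7/256; these sum to 21/128.
Therefore the posterior P(r = 6 | data) = (3/64) / (21/128) = 2/7.

0.286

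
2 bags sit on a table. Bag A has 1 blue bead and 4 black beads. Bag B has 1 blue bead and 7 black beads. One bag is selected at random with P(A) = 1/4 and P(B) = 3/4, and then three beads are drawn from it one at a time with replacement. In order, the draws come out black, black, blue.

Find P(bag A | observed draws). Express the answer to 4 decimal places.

0.3084

The likelihood of the observed sequence under each hypothesis: P(data | bag A) = (4/5)(4/5)(1/5) = 0.128; P(data | bag B) = (7/8)(7/8)(1/8) = 0.095703.
Weighting by the prior gives 1/4 · 0.128 = 0.032, 3/4 · 0.095703 = 0.071777; these sum to 0.10378.
So P(bag A | data) = (0.032) / (0.10378) = 0.30835.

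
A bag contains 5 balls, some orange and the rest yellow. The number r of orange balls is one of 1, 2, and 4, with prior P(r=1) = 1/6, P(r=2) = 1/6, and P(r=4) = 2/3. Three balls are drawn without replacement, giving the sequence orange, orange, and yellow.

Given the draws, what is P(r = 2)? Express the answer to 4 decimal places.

Under each hypothesis, the probability of the observed sequence is: P(data | r = 1) = (1/5)(0/4) = 0; P(data | r = 2) = (2/5)(1/4)(3/3) = 1/10; P(data | r = 4) = (4/5)(3/4)(1/3) = 1/5.
Weighting by the prior gives 1/6 · 0 = 0, 1/6 · 1/10 = 1/60, 2/3 · 1/5 = 2/15; with total 3/20.
Therefore the posterior P(r = 2 | data) = (1/60) / (3/20) = 1/9.

0.1111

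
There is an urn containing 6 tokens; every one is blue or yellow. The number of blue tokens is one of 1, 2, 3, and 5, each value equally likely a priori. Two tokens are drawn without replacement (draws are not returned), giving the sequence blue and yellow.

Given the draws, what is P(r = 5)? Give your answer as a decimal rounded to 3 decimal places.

0.185

For each hypothesis, P(data | H) works out to: P(data | r = 1) = (1/6)(5/5) = 1/6; P(data | r = 2) = (2/6)(4/5) = 4/15; P(data | r = 3) = (3/6)(3/5) = 3/10; P(data | r = 5) = (5/6)(1/5) = 1/6.
The prior-weighted likelihoods are 1/4 · 1/6 = 1/24, 1/4 · 4/15 = 1/15, 1/4 · 3/10 = 3/40, 1/4 · 1/6 = 1/24; with total 9/40.
By Bayes' rule, P(r = 5 | data) = (1/24) / (9/40) = 5/27.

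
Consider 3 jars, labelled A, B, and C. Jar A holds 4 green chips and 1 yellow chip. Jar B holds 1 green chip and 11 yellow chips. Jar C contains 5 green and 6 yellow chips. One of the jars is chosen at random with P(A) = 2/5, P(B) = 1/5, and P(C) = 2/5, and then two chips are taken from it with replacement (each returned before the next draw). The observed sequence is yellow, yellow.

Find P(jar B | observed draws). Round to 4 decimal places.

0.5545

For each hypothesis, P(data | H) works out to: P(data | jar A) = (1/5)(1/5) = 0.04; P(data | jar B) = (11/12)(11/12) = 0.84028; P(data | jar C) = (6/11)(6/11) = 0.29752.
The prior-weighted likelihoods are 2/5 · 0.04 = 0.016, 1/5 · 0.84028 = 0.16806, 2/5 · 0.29752 = 0.11901; with total 0.30306.
Hence P(jar B | data) = (0.16806) / (0.30306) = 0.55452.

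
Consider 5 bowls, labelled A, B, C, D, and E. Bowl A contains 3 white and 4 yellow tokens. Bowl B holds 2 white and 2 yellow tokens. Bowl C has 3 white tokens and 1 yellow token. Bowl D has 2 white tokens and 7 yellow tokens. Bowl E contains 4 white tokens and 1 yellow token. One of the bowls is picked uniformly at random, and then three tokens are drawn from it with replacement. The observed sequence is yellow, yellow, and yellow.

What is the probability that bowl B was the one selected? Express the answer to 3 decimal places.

For each hypothesis, P(data | H) works out to: P(data | bowl A) = (4/7)(4/7)(4/7) = 0.18659; P(data | bowl B) = (2/4)(2/4)(2/4) = 0.125; P(data | bowl C) = (1/4)(1/4)(1/4) = 0.015625; P(data | bowl D) = (7/9)(7/9)(7/9) = 0.47051; P(data | bowl E) = (1/5)(1/5)(1/5) = 0.008.
Multiplying each by its prior: 1/5 · 0.18659 = 0.037318, 1/5 · 0.125 = 0.025, 1/5 · 0.015625 = 0.003125, 1/5 · 0.47051 = 0.094102, 1/5 · 0.008 = 0.0016; with total 0.16114.
By Bayes' rule, P(bowl B | data) = (0.025) / (0.16114) = 0.15514.

0.155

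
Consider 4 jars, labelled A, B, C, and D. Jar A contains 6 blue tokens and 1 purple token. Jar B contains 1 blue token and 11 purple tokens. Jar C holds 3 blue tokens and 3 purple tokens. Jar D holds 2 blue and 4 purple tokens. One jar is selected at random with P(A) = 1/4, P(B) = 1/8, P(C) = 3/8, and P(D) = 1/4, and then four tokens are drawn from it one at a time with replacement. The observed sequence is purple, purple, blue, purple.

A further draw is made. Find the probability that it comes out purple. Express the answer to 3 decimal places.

For each hypothesis, P(data | H) works out to: P(data | jar A) = (1/7)(1/7)(6/7)(1/7) = 0.002499; P(data | jar B) = (11/12)(11/12)(1/12)(11/12) = 0.064188; P(data | jar C) = (3/6)(3/6)(3/6)(3/6) = 0.0625; P(data | jar D) = (4/6)(4/6)(2/6)(4/6) = 0.098765.
Weighting by the prior gives 1/4 · 0.002499 = 0.00062474, 1/8 · 0.064188 = 0.0080235, 3/8 · 0.0625 = 0.023438, 1/4 · 0.098765 = 0.024691; with total 0.056777.
The posterior is then P(jar A | data) = 0.011003, P(jar B | data) = 0.14132, P(jar C | data) = 0.4128, P(jar D | data) = 0.43488.
The predictive probability is P(purple next | data) = (1/7)(0.011003) + (11/12)(0.14132) + (1/2)(0.4128) + (2/3)(0.43488) = 0.62743.

0.627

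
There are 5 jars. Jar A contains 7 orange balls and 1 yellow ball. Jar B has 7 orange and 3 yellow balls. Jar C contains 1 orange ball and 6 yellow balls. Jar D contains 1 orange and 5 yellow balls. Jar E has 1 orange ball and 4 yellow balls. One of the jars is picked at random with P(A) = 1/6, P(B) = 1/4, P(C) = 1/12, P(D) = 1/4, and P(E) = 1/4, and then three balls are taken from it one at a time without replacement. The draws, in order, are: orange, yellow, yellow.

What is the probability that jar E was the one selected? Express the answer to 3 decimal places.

For each hypothesis, P(data | H) works out to: P(data | jar A) = (7/8)(1/7)(0/6) = 0; P(data | jar B) = (7/10)(3/9)(2/8) = 0.058333; P(data | jar C) = (1/7)(6/6)(5/5) = 0.14286; P(data | jar D) = (1/6)(5/5)(4/4) = 0.16667; P(data | jar E) = (1/5)(4/4)(3/3) = 0.2.
Weighting by the prior gives 1/6 · 0 = 0, 1/4 · 0.058333 = 0.014583, 1/12 · 0.14286 = 0.011905, 1/4 · 0.16667 = 0.041667, 1/4 · 0.2 = 0.05; summing to 0.11815.
So P(jar E | data) = (0.05) / (0.11815) = 0.42317.

0.423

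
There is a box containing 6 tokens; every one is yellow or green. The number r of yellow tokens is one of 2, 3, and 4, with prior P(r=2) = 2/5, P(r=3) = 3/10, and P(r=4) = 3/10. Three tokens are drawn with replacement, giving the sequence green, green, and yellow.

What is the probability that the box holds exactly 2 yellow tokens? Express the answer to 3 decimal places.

Compute the likelihood of the observed sequence for each case: P(data | r = 2) = (4/6)(4/6)(2/6) = 0.14815; P(data | r = 3) = (3/6)(3/6)(3/6) = 0.125; P(data | r = 4) = (2/6)(2/6)(4/6) = 0.074074.
The prior-weighted likelihoods are 2/5 · 0.14815 = 0.059259, 3/10 · 0.125 = 0.0375, 3/10 · 0.074074 = 0.022222; summing to 0.11898.
Therefore the posterior P(r = 2 | data) = (0.059259) / (0.11898) = 0.49805.

0.498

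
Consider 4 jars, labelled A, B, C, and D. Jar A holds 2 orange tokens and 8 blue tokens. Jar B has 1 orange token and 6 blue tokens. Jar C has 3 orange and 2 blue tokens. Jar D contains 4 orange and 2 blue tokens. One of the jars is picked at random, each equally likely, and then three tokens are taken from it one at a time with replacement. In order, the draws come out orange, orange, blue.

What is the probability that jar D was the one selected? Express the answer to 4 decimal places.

The likelihood of the observed sequence under each hypothesis: P(data | jar A) = (2/10)(2/10)(8/10) = 0.032; P(data | jar B) = (1/7)(1/7)(6/7) = 0.017493; P(data | jar C) = (3/5)(3/5)(2/5) = 0.144; P(data | jar D) = (4/6)(4/6)(2/6) = 0.14815.
Multiplying each by its prior: 1/4 · 0.032 = 0.008, 1/4 · 0.017493 = 0.0043732, 1/4 · 0.144 = 0.036, 1/4 · 0.14815 = 0.037037; these sum to 0.08541.
By Bayes' rule, P(jar D | data) = (0.037037) / (0.08541) = 0.43364.

0.4336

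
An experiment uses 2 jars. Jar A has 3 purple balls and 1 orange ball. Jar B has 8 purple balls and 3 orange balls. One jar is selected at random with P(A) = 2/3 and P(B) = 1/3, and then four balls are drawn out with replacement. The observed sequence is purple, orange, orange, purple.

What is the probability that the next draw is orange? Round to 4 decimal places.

For each hypothesis, P(data | H) works out to: P(data | jar A) = (3/4)(1/4)(1/4)(3/4) = 0.035156; P(data | jar B) = (8/11)(3/11)(3/11)(8/11) = 0.039342.
Weighting by the prior gives 2/3 · 0.035156 = 0.023438, 1/3 · 0.039342 = 0.013114; with total 0.036551.
Normalising, the posterior is P(jar A | data) = 0.64122, P(jar B | data) = 0.35878.
Averaging over the posterior, P(orange next | data) = (1/4)(0.64122) + (3/11)(0.35878) = 0.25815.

0.2582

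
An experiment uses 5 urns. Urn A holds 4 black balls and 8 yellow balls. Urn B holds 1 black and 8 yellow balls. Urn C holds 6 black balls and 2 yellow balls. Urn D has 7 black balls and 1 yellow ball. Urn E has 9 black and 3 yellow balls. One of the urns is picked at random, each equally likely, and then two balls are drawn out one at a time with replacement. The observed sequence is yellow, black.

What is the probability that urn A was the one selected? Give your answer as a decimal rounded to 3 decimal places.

0.276

For each hypothesis, P(data | H) works out to: P(data | urn A) = (8/12)(4/12) = 0.22222; P(data | urn B) = (8/9)(1/9) = 0.098765; P(data | urn C) = (2/8)(6/8) = 0.1875; P(data | urn D) = (1/8)(7/8) = 0.10938; P(data | urn E) = (3/12)(9/12) = 0.1875.
Multiplying each by its prior: 1/5 · 0.22222 = 0.044444, 1/5 · 0.098765 = 0.019753, 1/5 · 0.1875 = 0.0375, 1/5 · 0.10938 = 0.021875, 1/5 · 0.1875 = 0.0375; with total 0.16107.
By Bayes' rule, P(urn A | data) = (0.044444) / (0.16107) = 0.27593.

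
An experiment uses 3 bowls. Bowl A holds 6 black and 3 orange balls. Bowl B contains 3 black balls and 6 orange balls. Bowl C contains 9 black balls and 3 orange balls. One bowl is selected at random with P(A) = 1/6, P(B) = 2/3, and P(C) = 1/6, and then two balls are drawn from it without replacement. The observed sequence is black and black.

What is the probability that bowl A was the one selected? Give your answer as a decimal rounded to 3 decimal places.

For each hypothesis, P(data | H) works out to: P(data | bowl A) = (6/9)(5/8) = 5/12; P(data | bowl B) = (3/9)(2/8) = 1/12; P(data | bowl C) = (9/12)(8/11) = 6/11.
Weighting by the prior gives 1/6 · 5/12 = 5/72, 2/3 · 1/12 = 1/18, 1/6 · 6/11 = 1/11; summing to 19/88.
Hence P(bowl A | data) = (5/72) / (19/88) = 55/171.

0.322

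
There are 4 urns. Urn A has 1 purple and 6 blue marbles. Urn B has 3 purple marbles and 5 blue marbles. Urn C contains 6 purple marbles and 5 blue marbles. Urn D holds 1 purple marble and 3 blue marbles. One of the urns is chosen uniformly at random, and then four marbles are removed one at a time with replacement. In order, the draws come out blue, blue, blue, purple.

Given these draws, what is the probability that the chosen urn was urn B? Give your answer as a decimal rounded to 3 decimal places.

0.271

Compute the likelihood of the observed sequence for each case: P(data | urn A) = (6/7)(6/7)(6/7)(1/7) = 0.089963; P(data | urn B) = (5/8)(5/8)(5/8)(3/8) = 0.091553; P(data | urn C) = (5/11)(5/11)(5/11)(6/11) = 0.051226; P(data | urn D) = (3/4)(3/4)(3/4)(1/4) = 0.10547.
Weighting by the prior gives 1/4 · 0.089963 = 0.022491, 1/4 · 0.091553 = 0.022888, 1/4 · 0.051226 = 0.012807, 1/4 · 0.10547 = 0.026367; these sum to 0.084553.
By Bayes' rule, P(urn B | data) = (0.022888) / (0.084553) = 0.2707.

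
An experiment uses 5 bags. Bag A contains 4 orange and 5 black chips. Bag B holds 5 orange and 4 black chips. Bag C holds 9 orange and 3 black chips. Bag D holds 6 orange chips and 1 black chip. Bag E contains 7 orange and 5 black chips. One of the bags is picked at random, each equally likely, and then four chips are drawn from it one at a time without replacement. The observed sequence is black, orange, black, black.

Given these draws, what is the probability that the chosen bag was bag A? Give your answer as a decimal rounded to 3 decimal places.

0.499

For each hypothesis, P(data | H) works out to: P(data | bag A) = (5/9)(4/8)(4/7)(3/6) = 0.079365; P(data | bag B) = (4/9)(5/8)(3/7)(2/6) = 0.039683; P(data | bag C) = (3/12)(9/11)(2/10)(1/9) = 0.0045455; P(data | bag D) = (1/7)(6/6)(0/5) = 0; P(data | bag E) = (5/12)(7/11)(4/10)(3/9) = 0.035354.
The prior-weighted likelihoods are 1/5 · 0.079365 = 0.015873, 1/5 · 0.039683 = 0.0079365, 1/5 · 0.0045455 = 0.00090909, 1/5 · 0 = 0, 1/5 · 0.035354 = 0.0070707; summing to 0.031789.
So P(bag A | data) = (0.015873) / (0.031789) = 0.49932.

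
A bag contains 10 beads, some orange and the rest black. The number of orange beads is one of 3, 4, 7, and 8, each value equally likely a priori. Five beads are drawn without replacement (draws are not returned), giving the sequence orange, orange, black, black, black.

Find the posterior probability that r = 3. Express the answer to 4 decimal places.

Under each hypothesis, the probability of the observed sequence is: P(data | r = 3) = (3/10)(2/9)(7/8)(6/7)(5/6) = 0.041667; P(data | r = 4) = (4/10)(3/9)(6/8)(5/7)(4/6) = 0.047619; P(data | r = 7) = (7/10)(6/9)(3/8)(2/7)(1/6) = 0.0083333; P(data | r = 8) = (8/10)(7/9)(2/8)(1/7)(0/6) = 0.
Weighting by the prior gives 1/4 · 0.041667 = 0.010417, 1/4 · 0.047619 = 0.011905, 1/4 · 0.0083333 = 0.0020833, 1/4 · 0 = 0; summing to 0.024405.
Therefore the posterior P(r = 3 | data) = (0.010417) / (0.024405) = 0.42683.

0.4268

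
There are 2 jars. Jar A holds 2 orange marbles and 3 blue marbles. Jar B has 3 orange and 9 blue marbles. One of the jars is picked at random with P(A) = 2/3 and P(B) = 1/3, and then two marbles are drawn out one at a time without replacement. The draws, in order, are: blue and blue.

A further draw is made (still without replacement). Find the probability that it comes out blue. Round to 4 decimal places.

Compute the likelihood of the observed sequence for each case: P(data | jar A) = (3/5)(2/4) = 3/10; P(data | jar B) = (9/12)(8/11) = 6/11.
Weighting by the prior gives 2/3 · 3/10 = 1/5, 1/3 · 6/11 = 2/11; with total 21/55.
Dividing through by the total gives posterior P(jar A | data) = 11/21, P(jar B | data) = 10/21.
So P(blue next | data) = Σ P(blue next | H) P(H | data) = (1/3)(11/21) + (7/10)(10/21) = 32/63.

0.5079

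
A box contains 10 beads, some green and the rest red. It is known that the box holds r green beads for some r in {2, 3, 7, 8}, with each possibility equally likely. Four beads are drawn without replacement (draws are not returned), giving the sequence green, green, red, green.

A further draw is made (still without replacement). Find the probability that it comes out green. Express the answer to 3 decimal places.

0.729

For each hypothesis, P(data | H) works out to: P(data | r = 2) = (2/10)(1/9)(8/8)(0/7) = 0; P(data | r = 3) = (3/10)(2/9)(7/8)(1/7) = 1/120; P(data | r = 7) = (7/10)(6/9)(3/8)(5/7) = 1/8; P(data | r = 8) = (8/10)(7/9)(2/8)(6/7) = 2/15.
Weighting by the prior gives 1/4 · 0 = 0, 1/4 · 1/120 = 1/480, 1/4 · 1/8 = 1/32, 1/4 · 2/15 = 1/30; these sum to 1/15.
Normalising, the posterior is P(r = 2 | data) = 0, P(r = 3 | data) = 1/32, P(r = 7 | data) = 15/32, P(r = 8 | data) = 1/2.
The predictive probability is P(green next | data) = (0)(1/32) + (2/3)(15/32) + (5/6)(1/2) = 35/48.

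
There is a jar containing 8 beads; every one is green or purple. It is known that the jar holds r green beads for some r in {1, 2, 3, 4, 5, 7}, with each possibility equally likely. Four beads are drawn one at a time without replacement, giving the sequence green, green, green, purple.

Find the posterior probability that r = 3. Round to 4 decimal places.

For each hypothesis, P(data | H) works out to: P(data | r = 1) = (1/8)(0/7) = 0; P(data | r = 2) = (2/8)(1/7)(0/6) = 0; P(data | r = 3) = (3/8)(2/7)(1/6)(5/5) = 1/56; P(data | r = 4) = (4/8)(3/7)(2/6)(4/5) = 2/35; P(data | r = 5) = (5/8)(4/7)(3/6)(3/5) = 3/28; P(data | r = 7) = (7/8)(6/7)(5/6)(1/5) = 1/8.
Multiplying each by its prior: 1/6 · 0 = 0, 1/6 · 0 = 0, 1/6 · 1/56 = 1/336, 1/6 · 2/35 = 1/105, 1/6 · 3/28 = 1/56, 1/6 · 1/8 = 1/48; summing to 43/840.
So P(r = 3 | data) = (1/336) / (43/840) = 5/86.

0.0581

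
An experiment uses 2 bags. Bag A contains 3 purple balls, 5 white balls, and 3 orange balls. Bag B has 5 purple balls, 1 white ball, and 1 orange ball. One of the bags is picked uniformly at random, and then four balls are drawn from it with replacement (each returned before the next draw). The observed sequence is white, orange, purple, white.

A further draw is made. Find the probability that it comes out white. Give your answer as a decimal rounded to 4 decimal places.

Under each hypothesis, the probability of the observed sequence is: P(data | bag A) = (5/11)(3/11)(3/11)(5/11) = 0.015368; P(data | bag B) = (1/7)(1/7)(5/7)(1/7) = 0.0020825.
The prior-weighted likelihoods are 1/2 · 0.015368 = 0.0076839, 1/2 · 0.0020825 = 0.0010412; with total 0.0087251.
Dividing through by the total gives posterior P(bag A | data) = 0.88066, P(bag B | data) = 0.11934.
Averaging over the posterior, P(white next | data) = (5/11)(0.88066) + (1/7)(0.11934) = 0.41735.

0.4173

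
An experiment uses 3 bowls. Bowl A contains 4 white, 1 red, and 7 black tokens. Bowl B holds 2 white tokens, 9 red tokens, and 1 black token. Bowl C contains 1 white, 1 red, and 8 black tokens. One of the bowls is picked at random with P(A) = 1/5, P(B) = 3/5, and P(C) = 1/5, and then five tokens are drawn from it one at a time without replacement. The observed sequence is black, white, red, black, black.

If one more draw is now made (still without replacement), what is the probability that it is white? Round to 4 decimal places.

0.1899

Under each hypothesis, the probability of the observed sequence is: P(data | bowl A) = (7/12)(4/11)(1/10)(6/9)(5/8) = 0.0088384; P(data | bowl B) = (1/12)(2/11)(9/10)(0/9) = 0; P(data | bowl C) = (8/10)(1/9)(1/8)(7/7)(6/6) = 0.011111.
Multiplying each by its prior: 1/5 · 0.0088384 = 0.0017677, 3/5 · 0 = 0, 1/5 · 0.011111 = 0.0022222; summing to 0.0039899.
Normalising, the posterior is P(bowl A | data) = 0.44304, P(bowl B | data) = 0, P(bowl C | data) = 0.55696.
So P(white next | data) = Σ P(white next | H) P(H | data) = (3/7)(0.44304) + (0)(0.55696) = 0.18987.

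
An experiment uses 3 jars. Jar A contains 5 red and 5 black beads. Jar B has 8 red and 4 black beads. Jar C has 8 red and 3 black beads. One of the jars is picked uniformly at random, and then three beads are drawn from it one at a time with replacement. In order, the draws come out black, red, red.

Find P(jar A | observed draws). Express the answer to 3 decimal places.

The likelihood of the observed sequence under each hypothesis: P(data | jar A) = (5/10)(5/10)(5/10) = 0.125; P(data | jar B) = (4/12)(8/12)(8/12) = 0.14815; P(data | jar C) = (3/11)(8/11)(8/11) = 0.14425.
Multiplying each by its prior: 1/3 · 0.125 = 0.041667, 1/3 · 0.14815 = 0.049383, 1/3 · 0.14425 = 0.048084; these sum to 0.13913.
Therefore the posterior P(jar A | data) = (0.041667) / (0.13913) = 0.29947.

0.299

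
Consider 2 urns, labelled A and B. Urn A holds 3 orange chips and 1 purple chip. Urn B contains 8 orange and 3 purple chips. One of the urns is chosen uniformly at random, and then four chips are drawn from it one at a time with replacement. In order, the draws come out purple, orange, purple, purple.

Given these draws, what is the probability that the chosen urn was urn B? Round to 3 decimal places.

0.557

Under each hypothesis, the probability of the observed sequence is: P(data | urn A) = (1/4)(3/4)(1/4)(1/4) = 0.011719; P(data | urn B) = (3/11)(8/11)(3/11)(3/11) = 0.014753.
Multiplying each by its prior: 1/2 · 0.011719 = 0.0058594, 1/2 · 0.014753 = 0.0073765; these sum to 0.013236.
Therefore the posterior P(urn B | data) = (0.0073765) / (0.013236) = 0.55731.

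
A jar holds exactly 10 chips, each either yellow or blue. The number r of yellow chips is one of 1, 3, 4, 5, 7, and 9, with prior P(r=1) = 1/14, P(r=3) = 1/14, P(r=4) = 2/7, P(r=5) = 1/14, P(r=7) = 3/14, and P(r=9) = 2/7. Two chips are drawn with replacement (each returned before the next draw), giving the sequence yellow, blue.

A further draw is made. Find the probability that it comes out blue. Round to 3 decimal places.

Under each hypothesis, the probability of the observed sequence is: P(data | r = 1) = (1/10)(9/10) = 0.09; P(data | r = 3) = (3/10)(7/10) = 0.21; P(data | r = 4) = (4/10)(6/10) = 0.24; P(data | r = 5) = (5/10)(5/10) = 0.25; P(data | r = 7) = (7/10)(3/10) = 0.21; P(data | r = 9) = (9/10)(1/10) = 0.09.
Multiplying each by its prior: 1/14 · 0.09 = 0.0064286, 1/14 · 0.21 = 0.015, 2/7 · 0.24 = 0.068571, 1/14 · 0.25 = 0.017857, 3/14 · 0.21 = 0.045, 2/7 · 0.09 = 0.025714; these sum to 0.17857.
The posterior is then P(r = 1 | data) = 0.036, P(r = 3 | data) = 0.084, P(r = 4 | data) = 0.384, P(r = 5 | data) = 0.1, P(r = 7 | data) = 0.252, P(r = 9 | data) = 0.144.
So P(blue next | data) = Σ P(blue next | H) P(H | data) = (9/10)(0.036) + (7/10)(0.084) + (3/5)(0.384) + (1/2)(0.1) + (3/10)(0.252) + (1/10)(0.144) = 0.4616.

0.462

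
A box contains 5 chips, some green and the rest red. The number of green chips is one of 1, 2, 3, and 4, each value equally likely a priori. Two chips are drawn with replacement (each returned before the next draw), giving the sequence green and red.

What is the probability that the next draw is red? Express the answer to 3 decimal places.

0.500

For each hypothesis, P(data | H) works out to: P(data | r = 1) = (1/5)(4/5) = 4/25; P(data | r = 2) = (2/5)(3/5) = 6/25; P(data | r = 3) = (3/5)(2/5) = 6/25; P(data | r = 4) = (4/5)(1/5) = 4/25.
Multiplying each by its prior: 1/4 · 4/25 = 1/25, 1/4 · 6/25 = 3/50, 1/4 · 6/25 = 3/50, 1/4 · 4/25 = 1/25; these sum to 1/5.
The posterior is then P(r = 1 | data) = 1/5, P(r = 2 | data) = 3/10, P(r = 3 | data) = 3/10, P(r = 4 | data) = 1/5.
The predictive probability is P(red next | data) = (4/5)(1/5) + (3/5)(3/10) + (2/5)(3/10) + (1/5)(1/5) = 1/2.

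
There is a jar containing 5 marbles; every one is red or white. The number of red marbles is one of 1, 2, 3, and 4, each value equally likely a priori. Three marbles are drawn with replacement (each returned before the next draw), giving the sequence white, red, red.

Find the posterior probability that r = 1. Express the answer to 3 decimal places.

0.080

Under each hypothesis, the probability of the observed sequence is: P(data | r = 1) = (4/5)(1/5)(1/5) = 4/125; P(data | r = 2) = (3/5)(2/5)(2/5) = 12/125; P(data | r = 3) = (2/5)(3/5)(3/5) = 18/125; P(data | r = 4) = (1/5)(4/5)(4/5) = 16/125.
Weighting by the prior gives 1/4 · 4/125 = 1/125, 1/4 · 12/125 = 3/125, 1/4 · 18/125 = 9/250, 1/4 · 16/125 = 4/125; summing to 1/10.
Therefore the posterior P(r = 1 | data) = (1/125) / (1/10) = 2/25.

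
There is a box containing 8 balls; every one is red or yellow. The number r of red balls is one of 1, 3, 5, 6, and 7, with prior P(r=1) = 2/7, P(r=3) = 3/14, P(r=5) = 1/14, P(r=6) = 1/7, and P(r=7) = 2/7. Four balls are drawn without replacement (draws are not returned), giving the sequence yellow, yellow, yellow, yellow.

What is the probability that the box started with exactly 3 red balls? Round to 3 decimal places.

Compute the likelihood of the observed sequence for each case: P(data | r = 1) = (7/8)(6/7)(5/6)(4/5) = 1/2; P(data | r = 3) = (5/8)(4/7)(3/6)(2/5) = 1/14; P(data | r = 5) = (3/8)(2/7)(1/6)(0/5) = 0; P(data | r = 6) = (2/8)(1/7)(0/6) = 0; P(data | r = 7) = (1/8)(0/7) = 0.
Weighting by the prior gives 2/7 · 1/2 = 1/7, 3/14 · 1/14 = 3/196, 1/14 · 0 = 0, 1/7 · 0 = 0, 2/7 · 0 = 0; with total 31/196.
So P(r = 3 | data) = (3/196) / (31/196) = 3/31.

0.097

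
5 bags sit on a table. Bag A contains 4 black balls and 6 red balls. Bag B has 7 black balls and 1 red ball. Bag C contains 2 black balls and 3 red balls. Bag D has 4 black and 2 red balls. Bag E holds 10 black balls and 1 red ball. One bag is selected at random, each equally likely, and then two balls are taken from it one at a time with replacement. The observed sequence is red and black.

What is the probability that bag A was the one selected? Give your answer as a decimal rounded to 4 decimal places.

0.2684

Compute the likelihood of the observed sequence for each case: P(data | bag A) = (6/10)(4/10) = 0.24; P(data | bag B) = (1/8)(7/8) = 0.10938; P(data | bag C) = (3/5)(2/5) = 0.24; P(data | bag D) = (2/6)(4/6) = 0.22222; P(data | bag E) = (1/11)(10/11) = 0.082645.
The prior-weighted likelihoods are 1/5 · 0.24 = 0.048, 1/5 · 0.10938 = 0.021875, 1/5 · 0.24 = 0.048, 1/5 · 0.22222 = 0.044444, 1/5 · 0.082645 = 0.016529; with total 0.17885.
Therefore the posterior P(bag A | data) = (0.048) / (0.17885) = 0.26838.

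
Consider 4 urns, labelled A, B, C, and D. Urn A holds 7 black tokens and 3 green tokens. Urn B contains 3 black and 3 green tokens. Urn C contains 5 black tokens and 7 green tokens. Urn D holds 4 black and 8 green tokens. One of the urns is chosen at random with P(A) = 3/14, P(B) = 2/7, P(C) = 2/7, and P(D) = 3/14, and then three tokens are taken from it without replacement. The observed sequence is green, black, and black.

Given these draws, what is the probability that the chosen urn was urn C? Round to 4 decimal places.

0.2400

Compute the likelihood of the observed sequence for each case: P(data | urn A) = (3/10)(7/9)(6/8) = 0.175; P(data | urn B) = (3/6)(3/5)(2/4) = 0.15; P(data | urn C) = (7/12)(5/11)(4/10) = 0.10606; P(data | urn D) = (8/12)(4/11)(3/10) = 0.072727.
The prior-weighted likelihoods are 3/14 · 0.175 = 0.0375, 2/7 · 0.15 = 0.042857, 2/7 · 0.10606 = 0.030303, 3/14 · 0.072727 = 0.015584; with total 0.12624.
So P(urn C | data) = (0.030303) / (0.12624) = 0.24003.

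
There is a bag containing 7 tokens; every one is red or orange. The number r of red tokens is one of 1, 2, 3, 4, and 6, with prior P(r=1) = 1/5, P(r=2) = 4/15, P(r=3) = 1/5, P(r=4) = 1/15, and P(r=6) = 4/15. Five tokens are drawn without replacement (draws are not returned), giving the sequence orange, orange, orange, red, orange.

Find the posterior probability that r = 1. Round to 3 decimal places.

0.479

Compute the likelihood of the observed sequence for each case: P(data | r = 1) = (6/7)(5/6)(4/5)(1/4)(3/3) = 0.14286; P(data | r = 2) = (5/7)(4/6)(3/5)(2/4)(2/3) = 0.095238; P(data | r = 3) = (4/7)(3/6)(2/5)(3/4)(1/3) = 0.028571; P(data | r = 4) = (3/7)(2/6)(1/5)(4/4)(0/3) = 0; P(data | r = 6) = (1/7)(0/6) = 0.
The prior-weighted likelihoods are 1/5 · 0.14286 = 0.028571, 4/15 · 0.095238 = 0.025397, 1/5 · 0.028571 = 0.0057143, 1/15 · 0 = 0, 4/15 · 0 = 0; with total 0.059683.
Therefore the posterior P(r = 1 | data) = (0.028571) / (0.059683) = 0.47872.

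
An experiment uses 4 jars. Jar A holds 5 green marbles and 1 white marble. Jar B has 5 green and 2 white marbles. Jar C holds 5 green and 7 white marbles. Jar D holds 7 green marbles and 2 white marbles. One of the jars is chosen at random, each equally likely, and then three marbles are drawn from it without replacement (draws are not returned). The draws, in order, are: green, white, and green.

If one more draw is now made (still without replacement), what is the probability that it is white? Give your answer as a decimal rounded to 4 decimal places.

0.2320

The likelihood of the observed sequence under each hypothesis: P(data | jar A) = (5/6)(1/5)(4/4) = 1/6; P(data | jar B) = (5/7)(2/6)(4/5) = 4/21; P(data | jar C) = (5/12)(7/11)(4/10) = 7/66; P(data | jar D) = (7/9)(2/8)(6/7) = 1/6.
The prior-weighted likelihoods are 1/4 · 1/6 = 1/24, 1/4 · 4/21 = 1/21, 1/4 · 7/66 = 7/264, 1/4 · 1/6 = 1/24; these sum to 97/616.
Normalising, the posterior is P(jar A | data) = 77/291, P(jar B | data) = 88/291, P(jar C | data) = 49/291, P(jar D | data) = 77/291.
The predictive probability is P(white next | data) = (0)(77/291) + (1/4)(88/291) + (2/3)(49/291) + (1/6)(77/291) = 45/194.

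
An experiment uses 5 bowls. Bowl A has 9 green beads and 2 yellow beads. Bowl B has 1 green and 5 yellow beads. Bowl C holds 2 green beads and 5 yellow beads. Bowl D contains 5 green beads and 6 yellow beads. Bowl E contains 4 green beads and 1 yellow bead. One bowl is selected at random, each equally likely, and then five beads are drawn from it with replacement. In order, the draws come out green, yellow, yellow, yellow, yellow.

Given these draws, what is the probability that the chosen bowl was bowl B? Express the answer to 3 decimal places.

For each hypothesis, P(data | H) works out to: P(data | bowl A) = (9/11)(2/11)(2/11)(2/11)(2/11) = 0.00089413; P(data | bowl B) = (1/6)(5/6)(5/6)(5/6)(5/6) = 0.080376; P(data | bowl C) = (2/7)(5/7)(5/7)(5/7)(5/7) = 0.074374; P(data | bowl D) = (5/11)(6/11)(6/11)(6/11)(6/11) = 0.040236; P(data | bowl E) = (4/5)(1/5)(1/5)(1/5)(1/5) = 0.00128.
The prior-weighted likelihoods are 1/5 · 0.00089413 = 0.00017883, 1/5 · 0.080376 = 0.016075, 1/5 · 0.074374 = 0.014875, 1/5 · 0.040236 = 0.0080471, 1/5 · 0.00128 = 0.000256; summing to 0.039432.
Hence P(bowl B | data) = (0.016075) / (0.039432) = 0.40767.

0.408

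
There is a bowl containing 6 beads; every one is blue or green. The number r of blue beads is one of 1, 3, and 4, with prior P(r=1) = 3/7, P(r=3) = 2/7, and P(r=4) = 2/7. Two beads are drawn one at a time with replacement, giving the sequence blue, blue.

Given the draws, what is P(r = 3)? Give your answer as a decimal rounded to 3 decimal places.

0.340

Under each hypothesis, the probability of the observed sequence is: P(data | r = 1) = (1/6)(1/6) = 1/36; P(data | r = 3) = (3/6)(3/6) = 1/4; P(data | r = 4) = (4/6)(4/6) = 4/9.
Multiplying each by its prior: 3/7 · 1/36 = 1/84, 2/7 · 1/4 = 1/14, 2/7 · 4/9 = 8/63; with total 53/252.
By Bayes' rule, P(r = 3 | data) = (1/14) / (53/252) = 18/53.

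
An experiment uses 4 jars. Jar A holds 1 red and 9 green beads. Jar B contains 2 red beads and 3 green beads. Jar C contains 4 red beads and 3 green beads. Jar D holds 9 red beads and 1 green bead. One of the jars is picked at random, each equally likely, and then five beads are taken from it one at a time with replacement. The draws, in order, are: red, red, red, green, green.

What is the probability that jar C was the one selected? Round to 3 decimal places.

The likelihood of the observed sequence under each hypothesis: P(data | jar A) = (1/10)(1/10)(1/10)(9/10)(9/10) = 0.00081; P(data | jar B) = (2/5)(2/5)(2/5)(3/5)(3/5) = 0.02304; P(data | jar C) = (4/7)(4/7)(4/7)(3/7)(3/7) = 0.034271; P(data | jar D) = (9/10)(9/10)(9/10)(1/10)(1/10) = 0.00729.
Multiplying each by its prior: 1/4 · 0.00081 = 0.0002025, 1/4 · 0.02304 = 0.00576, 1/4 · 0.034271 = 0.0085679, 1/4 · 0.00729 = 0.0018225; with total 0.016353.
Therefore the posterior P(jar C | data) = (0.0085679) / (0.016353) = 0.52394.

0.524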